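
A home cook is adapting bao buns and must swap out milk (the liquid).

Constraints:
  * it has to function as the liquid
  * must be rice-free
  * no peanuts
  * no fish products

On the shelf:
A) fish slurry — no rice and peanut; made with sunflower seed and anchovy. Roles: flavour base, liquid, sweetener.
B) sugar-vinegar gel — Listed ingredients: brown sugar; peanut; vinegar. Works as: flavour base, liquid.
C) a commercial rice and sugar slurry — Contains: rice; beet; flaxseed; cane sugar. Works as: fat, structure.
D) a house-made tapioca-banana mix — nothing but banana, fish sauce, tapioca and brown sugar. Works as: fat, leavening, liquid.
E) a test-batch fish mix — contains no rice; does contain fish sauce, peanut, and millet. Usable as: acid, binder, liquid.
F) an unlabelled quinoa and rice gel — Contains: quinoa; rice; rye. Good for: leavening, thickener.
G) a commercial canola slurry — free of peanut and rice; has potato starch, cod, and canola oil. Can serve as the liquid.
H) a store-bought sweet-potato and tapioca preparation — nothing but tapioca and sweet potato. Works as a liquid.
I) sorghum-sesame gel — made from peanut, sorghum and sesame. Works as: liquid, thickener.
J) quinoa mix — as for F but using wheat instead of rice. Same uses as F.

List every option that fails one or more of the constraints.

A, B, C, D, E, F, G, I, J

A: has anchovy, so not fish-free — out
B: has peanut, so not peanut-free — out
C: not usable as a liquid; has rice, so not rice-free — no
D: has fish sauce, so not fish-free — reject
E: has fish sauce, so not fish-free; has peanut, so not peanut-free — reject
F: not usable as a liquid; has rice, so not rice-free — no
G: has cod, so not fish-free — no
H: works as a liquid, no peanut, no fish — keep
I: has peanut, so not peanut-free — no
J: not usable as a liquid — out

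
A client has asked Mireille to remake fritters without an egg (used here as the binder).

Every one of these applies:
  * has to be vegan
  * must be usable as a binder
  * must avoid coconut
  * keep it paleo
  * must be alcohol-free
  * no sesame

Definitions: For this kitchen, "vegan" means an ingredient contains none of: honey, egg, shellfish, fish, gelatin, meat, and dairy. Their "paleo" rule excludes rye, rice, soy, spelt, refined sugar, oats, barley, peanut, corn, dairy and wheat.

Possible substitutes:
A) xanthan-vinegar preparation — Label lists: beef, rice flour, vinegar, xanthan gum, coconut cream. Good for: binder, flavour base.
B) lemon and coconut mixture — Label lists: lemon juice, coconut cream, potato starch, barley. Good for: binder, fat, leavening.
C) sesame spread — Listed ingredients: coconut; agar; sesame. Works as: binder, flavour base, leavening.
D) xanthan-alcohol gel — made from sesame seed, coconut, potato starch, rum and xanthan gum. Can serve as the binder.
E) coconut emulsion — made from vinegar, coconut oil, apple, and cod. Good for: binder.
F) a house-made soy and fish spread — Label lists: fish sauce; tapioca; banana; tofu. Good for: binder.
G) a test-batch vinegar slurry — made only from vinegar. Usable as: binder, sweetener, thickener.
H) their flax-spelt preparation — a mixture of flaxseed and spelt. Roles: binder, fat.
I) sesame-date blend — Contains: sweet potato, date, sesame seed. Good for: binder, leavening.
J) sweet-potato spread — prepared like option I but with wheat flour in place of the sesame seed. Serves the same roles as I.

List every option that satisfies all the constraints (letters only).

G

A: has beef, so not vegan; has rice flour, so not paleo (and 1 more) — out
B: has barley, so not paleo; has coconut cream, so not coconut-free — reject
C: has sesame, so not sesame-free; has coconut, so not coconut-free — reject
D: has sesame seed, so not sesame-free; has rum, so not alcohol-free (and 1 more) — no
E: has cod, so not vegan; has coconut oil, so not coconut-free — out
F: has fish sauce, so not vegan; has tofu, so not paleo — reject
G: only vinegar; none excluded — OK
H: has spelt, so not paleo — no
I: has sesame seed, so not sesame-free — reject
J: has wheat flour, so not paleo — out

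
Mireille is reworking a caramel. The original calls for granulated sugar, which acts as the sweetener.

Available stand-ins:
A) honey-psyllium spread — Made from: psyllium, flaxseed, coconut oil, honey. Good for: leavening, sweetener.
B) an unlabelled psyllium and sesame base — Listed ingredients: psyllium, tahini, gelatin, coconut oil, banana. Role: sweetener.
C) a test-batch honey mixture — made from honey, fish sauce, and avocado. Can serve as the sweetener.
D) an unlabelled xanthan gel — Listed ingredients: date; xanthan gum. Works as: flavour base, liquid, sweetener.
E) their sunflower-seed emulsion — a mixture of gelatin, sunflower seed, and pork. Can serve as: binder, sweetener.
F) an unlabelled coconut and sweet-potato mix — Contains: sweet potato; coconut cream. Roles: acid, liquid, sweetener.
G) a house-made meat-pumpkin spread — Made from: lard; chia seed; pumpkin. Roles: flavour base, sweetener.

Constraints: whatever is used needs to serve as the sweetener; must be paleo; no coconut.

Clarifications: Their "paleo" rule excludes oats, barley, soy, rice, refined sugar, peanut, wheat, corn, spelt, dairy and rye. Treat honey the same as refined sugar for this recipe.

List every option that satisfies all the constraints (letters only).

D, E, G

A: has honey, so not paleo; has coconut oil, so not coconut-free — out
B: has coconut oil, so not coconut-free — no
C: has honey, so not paleo — out
D: paleo, no coconut — valid
E: every rule checks out — OK
F: has coconut cream, so not coconut-free — reject
G: works as a sweetener, paleo, no coconut — keep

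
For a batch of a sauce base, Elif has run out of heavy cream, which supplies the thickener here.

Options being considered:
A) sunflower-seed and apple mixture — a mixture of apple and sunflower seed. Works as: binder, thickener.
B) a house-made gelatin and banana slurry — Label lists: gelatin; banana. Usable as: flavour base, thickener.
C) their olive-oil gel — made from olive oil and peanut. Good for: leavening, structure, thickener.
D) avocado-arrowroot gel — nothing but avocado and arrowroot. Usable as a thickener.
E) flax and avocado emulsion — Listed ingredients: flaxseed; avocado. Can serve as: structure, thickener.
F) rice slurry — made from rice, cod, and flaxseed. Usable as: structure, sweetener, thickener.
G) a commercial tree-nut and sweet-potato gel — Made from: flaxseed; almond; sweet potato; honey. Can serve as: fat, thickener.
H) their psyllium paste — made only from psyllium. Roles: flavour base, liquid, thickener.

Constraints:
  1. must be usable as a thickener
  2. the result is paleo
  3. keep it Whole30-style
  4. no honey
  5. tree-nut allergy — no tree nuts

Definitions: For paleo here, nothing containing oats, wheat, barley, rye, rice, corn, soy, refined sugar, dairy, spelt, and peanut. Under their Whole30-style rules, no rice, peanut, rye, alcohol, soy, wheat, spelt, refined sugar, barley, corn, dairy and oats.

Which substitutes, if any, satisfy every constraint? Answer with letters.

A: nothing on the exclusion list — valid
B: nothing on the exclusion list — valid
C: has peanut, so not paleo; has peanut, so not Whole30-style — no
D: works as a thickener, no honey, Whole30-style — valid
E: nothing on the exclusion list — valid
F: has rice, so not paleo; has rice, so not Whole30-style — reject
G: has honey, so not honey-free; has almond, so not tree-nut-free — reject
H: only psyllium; none excluded — valid

A, B, D, E, H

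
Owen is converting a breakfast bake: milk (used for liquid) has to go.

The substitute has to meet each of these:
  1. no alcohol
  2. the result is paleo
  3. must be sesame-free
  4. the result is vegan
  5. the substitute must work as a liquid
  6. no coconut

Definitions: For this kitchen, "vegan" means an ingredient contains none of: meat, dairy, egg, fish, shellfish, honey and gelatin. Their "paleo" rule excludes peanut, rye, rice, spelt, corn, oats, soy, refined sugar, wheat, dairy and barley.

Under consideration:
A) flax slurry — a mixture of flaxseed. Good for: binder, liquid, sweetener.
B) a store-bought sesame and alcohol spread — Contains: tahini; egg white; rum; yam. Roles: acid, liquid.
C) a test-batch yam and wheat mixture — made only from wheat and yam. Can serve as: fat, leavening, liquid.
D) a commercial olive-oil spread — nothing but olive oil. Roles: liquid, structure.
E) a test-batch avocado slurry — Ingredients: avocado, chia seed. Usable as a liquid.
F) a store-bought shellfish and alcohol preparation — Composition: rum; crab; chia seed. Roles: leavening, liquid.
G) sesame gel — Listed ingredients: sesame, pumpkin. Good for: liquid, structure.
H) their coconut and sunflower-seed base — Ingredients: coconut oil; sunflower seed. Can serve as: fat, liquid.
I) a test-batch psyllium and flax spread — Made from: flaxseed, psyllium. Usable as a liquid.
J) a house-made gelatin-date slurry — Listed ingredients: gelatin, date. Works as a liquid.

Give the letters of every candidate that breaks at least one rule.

A: only flaxseed; none excluded — OK
B: has egg white, so not vegan; has rum, so not alcohol-free (and 1 more) — no
C: has wheat, so not paleo — out
D: only olive oil; none excluded — valid
E: no sesame, no alcohol — valid
F: has crab, so not vegan; has rum, so not alcohol-free — no
G: has sesame, so not sesame-free — out
H: has coconut oil, so not coconut-free — reject
I: only psyllium and flaxseed; none excluded — keep
J: has gelatin, so not vegan — no

B, C, F, G, H, J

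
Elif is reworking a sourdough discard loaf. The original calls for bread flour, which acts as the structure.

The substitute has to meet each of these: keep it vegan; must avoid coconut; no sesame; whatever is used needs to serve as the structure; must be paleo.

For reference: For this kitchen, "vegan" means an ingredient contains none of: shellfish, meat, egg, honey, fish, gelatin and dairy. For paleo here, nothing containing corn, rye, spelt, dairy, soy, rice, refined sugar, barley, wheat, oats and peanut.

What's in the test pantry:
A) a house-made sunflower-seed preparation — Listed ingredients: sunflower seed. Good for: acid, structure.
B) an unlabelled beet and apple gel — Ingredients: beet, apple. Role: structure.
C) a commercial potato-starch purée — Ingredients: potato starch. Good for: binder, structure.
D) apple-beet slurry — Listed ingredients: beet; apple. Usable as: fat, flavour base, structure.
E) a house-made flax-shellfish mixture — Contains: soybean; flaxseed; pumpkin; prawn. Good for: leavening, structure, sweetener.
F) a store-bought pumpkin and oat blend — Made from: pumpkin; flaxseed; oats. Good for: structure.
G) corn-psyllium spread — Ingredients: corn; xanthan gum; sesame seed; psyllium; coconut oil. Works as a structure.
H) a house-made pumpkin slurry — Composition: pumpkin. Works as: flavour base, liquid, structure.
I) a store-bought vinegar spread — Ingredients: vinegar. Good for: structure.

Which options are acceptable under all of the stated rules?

A: only sunflower seed; none excluded — valid
B: only beet and apple; none excluded — valid
C: only potato starch; none excluded — valid
D: nothing on the exclusion list — OK
E: has prawn, so not vegan; has soybean, so not paleo — out
F: has oats, so not paleo — no
G: has corn, so not paleo; has coconut oil, so not coconut-free (and 1 more) — reject
H: every rule checks out — keep
I: works as a structure, vegan, no coconut — OK

A, B, C, D, H, I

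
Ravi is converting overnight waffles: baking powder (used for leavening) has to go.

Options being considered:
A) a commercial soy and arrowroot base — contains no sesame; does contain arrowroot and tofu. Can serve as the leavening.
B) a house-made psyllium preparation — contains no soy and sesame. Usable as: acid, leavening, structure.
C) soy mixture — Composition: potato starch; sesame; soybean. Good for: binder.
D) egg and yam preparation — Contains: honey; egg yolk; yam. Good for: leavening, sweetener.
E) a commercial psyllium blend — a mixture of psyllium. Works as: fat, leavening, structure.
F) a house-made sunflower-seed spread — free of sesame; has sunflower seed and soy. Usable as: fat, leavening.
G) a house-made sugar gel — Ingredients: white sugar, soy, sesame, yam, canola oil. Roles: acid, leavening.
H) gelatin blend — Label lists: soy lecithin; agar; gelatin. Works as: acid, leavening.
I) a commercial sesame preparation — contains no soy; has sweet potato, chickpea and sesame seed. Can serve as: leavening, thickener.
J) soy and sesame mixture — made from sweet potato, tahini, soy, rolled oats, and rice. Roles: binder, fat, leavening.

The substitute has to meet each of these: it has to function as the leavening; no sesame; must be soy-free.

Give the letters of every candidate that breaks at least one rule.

A: has tofu, so not soy-free — out
B: no sesame, no soy — keep
C: not usable as a leavening; has soybean, so not soy-free (and 1 more) — reject
D: nothing on the exclusion list — OK
E: only psyllium; none excluded — OK
F: has soy, so not soy-free — no
G: has soy, so not soy-free; has sesame, so not sesame-free — no
H: has soy lecithin, so not soy-free — no
I: has sesame seed, so not sesame-free — out
J: has soy, so not soy-free; has tahini, so not sesame-free — no

A, C, F, G, H, I, J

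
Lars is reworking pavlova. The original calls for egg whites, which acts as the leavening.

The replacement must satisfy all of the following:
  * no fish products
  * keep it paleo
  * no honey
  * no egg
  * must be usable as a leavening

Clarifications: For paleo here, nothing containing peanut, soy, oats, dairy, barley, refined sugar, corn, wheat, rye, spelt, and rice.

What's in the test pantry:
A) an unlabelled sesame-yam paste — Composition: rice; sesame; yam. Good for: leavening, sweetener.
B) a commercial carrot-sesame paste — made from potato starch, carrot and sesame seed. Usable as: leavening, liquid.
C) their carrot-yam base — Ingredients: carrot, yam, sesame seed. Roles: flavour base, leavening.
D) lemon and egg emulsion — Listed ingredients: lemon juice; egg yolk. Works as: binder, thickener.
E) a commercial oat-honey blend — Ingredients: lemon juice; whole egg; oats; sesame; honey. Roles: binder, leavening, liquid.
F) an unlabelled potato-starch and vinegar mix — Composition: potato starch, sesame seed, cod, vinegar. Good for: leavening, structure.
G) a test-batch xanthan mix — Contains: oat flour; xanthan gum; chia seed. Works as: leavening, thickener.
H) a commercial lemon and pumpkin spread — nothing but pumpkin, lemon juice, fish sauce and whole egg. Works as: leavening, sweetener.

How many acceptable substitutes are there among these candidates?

A: has rice, so not paleo — reject
B: all constraints satisfied — OK
C: paleo, no fish — valid
D: not usable as a leavening; has egg yolk, so not egg-free — no
E: has oats, so not paleo; has whole egg, so not egg-free (and 1 more) — no
F: has cod, so not fish-free — no
G: has oat flour, so not paleo — reject
H: has whole egg, so not egg-free; has fish sauce, so not fish-free — reject

2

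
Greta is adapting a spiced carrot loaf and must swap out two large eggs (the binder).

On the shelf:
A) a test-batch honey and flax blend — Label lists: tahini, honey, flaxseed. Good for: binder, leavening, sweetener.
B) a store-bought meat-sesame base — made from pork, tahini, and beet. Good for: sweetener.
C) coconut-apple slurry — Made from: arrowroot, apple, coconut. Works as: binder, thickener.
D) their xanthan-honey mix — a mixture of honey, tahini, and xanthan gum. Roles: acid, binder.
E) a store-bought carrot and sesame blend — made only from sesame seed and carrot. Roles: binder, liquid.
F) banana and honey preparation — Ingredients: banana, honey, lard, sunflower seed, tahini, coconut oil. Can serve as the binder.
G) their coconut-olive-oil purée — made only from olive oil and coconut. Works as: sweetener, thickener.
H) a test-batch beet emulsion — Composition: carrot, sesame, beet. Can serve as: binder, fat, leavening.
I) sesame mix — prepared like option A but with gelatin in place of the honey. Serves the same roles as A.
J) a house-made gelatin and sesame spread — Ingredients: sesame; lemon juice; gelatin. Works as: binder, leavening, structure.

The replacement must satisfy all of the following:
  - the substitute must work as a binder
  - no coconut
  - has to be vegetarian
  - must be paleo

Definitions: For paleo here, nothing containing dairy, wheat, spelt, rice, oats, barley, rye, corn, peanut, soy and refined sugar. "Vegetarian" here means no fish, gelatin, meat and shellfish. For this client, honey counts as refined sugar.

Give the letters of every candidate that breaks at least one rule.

A, B, C, D, F, G, I, J

A: has honey, so not paleo — out
B: not usable as a binder; has pork, so not vegetarian — out
C: has coconut, so not coconut-free — no
D: has honey, so not paleo — no
E: works as a binder, no coconut, paleo — OK
F: has honey, so not paleo; has lard, so not vegetarian (and 1 more) — out
G: not usable as a binder; has coconut, so not coconut-free — reject
H: only sesame, carrot and beet; none excluded — OK
I: has gelatin, so not vegetarian — reject
J: has gelatin, so not vegetarian — out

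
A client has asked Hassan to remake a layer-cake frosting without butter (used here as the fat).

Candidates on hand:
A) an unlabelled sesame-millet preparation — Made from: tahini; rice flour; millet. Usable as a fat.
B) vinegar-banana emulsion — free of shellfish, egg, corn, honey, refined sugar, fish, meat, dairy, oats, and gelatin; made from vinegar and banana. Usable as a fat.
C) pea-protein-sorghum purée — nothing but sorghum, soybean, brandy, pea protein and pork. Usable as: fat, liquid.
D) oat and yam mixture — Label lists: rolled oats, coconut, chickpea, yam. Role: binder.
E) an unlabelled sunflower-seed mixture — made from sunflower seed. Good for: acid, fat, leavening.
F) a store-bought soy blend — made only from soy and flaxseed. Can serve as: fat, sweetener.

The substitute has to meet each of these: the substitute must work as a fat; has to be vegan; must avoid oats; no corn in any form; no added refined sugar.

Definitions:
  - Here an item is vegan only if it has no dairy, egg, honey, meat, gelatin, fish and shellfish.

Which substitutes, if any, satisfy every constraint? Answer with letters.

A, B, E, F

A: every rule checks out — keep
B: no refined sugar, vegan — OK
C: has pork, so not vegan — no
D: not usable as a fat; has rolled oats, so not oat-free — out
E: only sunflower seed; none excluded — OK
F: only soy and flaxseed; none excluded — valid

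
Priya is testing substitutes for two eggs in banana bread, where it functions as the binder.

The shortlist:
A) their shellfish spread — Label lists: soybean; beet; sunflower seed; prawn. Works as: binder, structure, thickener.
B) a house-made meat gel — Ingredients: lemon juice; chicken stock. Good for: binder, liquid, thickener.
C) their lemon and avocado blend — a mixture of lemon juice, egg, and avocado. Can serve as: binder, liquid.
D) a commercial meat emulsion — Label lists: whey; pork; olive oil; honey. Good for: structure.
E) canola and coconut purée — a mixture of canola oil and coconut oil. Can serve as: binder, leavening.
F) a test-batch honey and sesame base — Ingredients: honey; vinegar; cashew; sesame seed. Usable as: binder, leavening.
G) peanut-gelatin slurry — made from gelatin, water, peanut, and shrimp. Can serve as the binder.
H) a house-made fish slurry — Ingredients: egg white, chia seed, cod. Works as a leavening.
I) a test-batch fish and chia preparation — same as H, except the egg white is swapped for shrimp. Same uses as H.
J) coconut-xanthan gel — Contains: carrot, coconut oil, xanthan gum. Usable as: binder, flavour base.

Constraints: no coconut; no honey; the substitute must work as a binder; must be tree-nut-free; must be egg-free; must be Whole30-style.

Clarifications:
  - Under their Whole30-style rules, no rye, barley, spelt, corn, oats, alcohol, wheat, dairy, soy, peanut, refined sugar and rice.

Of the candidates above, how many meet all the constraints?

1

A: has soybean, so not Whole30-style — no
B: only chicken stock and lemon juice; none excluded — OK
C: has egg, so not egg-free — no
D: not usable as a binder; has whey, so not Whole30-style (and 1 more) — reject
E: has coconut oil, so not coconut-free — out
F: has honey, so not honey-free; has cashew, so not tree-nut-free — no
G: has peanut, so not Whole30-style — reject
H: not usable as a binder; has egg white, so not egg-free — out
I: not usable as a binder — no
J: has coconut oil, so not coconut-free — reject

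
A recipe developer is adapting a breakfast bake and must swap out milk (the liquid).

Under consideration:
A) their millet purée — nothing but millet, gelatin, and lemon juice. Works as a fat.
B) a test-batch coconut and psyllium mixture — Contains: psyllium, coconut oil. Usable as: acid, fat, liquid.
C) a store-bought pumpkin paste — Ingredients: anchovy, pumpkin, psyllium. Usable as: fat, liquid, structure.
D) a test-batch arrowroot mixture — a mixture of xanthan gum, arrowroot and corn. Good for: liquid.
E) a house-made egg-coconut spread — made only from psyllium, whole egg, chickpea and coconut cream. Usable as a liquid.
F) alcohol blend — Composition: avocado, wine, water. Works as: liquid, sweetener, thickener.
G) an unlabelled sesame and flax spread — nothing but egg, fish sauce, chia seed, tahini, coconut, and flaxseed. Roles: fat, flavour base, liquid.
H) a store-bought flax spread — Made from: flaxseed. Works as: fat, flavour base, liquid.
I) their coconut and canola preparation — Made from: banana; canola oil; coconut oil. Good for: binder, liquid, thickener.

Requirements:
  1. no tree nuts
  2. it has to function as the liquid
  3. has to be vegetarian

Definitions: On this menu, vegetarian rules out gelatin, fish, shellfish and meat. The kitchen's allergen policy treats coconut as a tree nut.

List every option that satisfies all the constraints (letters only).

D, F, H

A: not usable as a liquid; has gelatin, so not vegetarian — reject
B: has coconut oil, so not tree-nut-free — out
C: has anchovy, so not vegetarian — no
D: only corn, arrowroot and xanthan gum; none excluded — keep
E: has coconut cream, so not tree-nut-free — no
F: every rule checks out — keep
G: has fish sauce, so not vegetarian; has coconut, so not tree-nut-free — no
H: only flaxseed; none excluded — keep
I: has coconut oil, so not tree-nut-free — out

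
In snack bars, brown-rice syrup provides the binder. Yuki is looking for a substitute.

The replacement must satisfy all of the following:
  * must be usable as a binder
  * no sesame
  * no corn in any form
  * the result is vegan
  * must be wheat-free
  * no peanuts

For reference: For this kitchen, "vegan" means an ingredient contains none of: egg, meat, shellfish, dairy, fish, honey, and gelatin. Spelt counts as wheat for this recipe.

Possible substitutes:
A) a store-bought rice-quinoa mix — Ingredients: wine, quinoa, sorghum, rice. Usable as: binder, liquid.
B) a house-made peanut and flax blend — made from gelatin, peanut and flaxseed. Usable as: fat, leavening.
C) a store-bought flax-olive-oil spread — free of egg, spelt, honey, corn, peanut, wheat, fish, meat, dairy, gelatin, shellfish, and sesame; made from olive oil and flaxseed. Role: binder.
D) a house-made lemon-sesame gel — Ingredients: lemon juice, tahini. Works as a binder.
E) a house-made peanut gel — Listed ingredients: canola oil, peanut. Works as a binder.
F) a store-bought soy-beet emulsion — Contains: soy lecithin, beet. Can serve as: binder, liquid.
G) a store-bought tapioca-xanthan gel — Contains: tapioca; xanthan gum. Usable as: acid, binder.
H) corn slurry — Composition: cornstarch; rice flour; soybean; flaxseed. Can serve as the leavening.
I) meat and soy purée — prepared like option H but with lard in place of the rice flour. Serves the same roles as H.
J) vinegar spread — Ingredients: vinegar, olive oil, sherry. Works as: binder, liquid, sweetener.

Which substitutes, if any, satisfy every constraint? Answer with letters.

A: every rule checks out — valid
B: not usable as a binder; has gelatin, so not vegan (and 1 more) — no
C: all constraints satisfied — keep
D: has tahini, so not sesame-free — reject
E: has peanut, so not peanut-free — no
F: nothing on the exclusion list — valid
G: no sesame, no peanut — valid
H: not usable as a binder; has cornstarch, so not corn-free — reject
I: not usable as a binder; has lard, so not vegan (and 1 more) — reject
J: no corn, no peanut — keep

A, C, F, G, J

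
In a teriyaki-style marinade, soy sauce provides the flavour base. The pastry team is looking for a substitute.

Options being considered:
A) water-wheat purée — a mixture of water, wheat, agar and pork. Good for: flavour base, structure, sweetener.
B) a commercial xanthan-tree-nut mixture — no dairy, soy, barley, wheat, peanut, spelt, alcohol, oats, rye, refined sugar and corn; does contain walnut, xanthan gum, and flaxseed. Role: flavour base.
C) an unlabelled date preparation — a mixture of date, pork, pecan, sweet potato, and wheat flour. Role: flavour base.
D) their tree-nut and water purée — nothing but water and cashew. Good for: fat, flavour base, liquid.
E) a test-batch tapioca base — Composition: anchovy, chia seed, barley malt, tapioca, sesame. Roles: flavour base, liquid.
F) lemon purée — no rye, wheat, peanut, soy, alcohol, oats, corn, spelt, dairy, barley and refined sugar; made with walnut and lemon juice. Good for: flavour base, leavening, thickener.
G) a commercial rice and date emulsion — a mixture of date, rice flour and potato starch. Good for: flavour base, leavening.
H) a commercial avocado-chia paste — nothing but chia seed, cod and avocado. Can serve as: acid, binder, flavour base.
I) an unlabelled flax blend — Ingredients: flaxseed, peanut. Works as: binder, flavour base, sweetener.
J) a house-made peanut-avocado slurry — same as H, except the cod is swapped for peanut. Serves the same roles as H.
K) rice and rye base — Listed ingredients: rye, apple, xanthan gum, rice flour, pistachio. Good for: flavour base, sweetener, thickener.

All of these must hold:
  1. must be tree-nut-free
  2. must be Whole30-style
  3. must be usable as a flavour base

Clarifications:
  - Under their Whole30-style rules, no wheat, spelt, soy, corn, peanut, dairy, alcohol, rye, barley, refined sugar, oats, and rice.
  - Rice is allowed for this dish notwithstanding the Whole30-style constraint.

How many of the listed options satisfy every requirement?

2

A: has wheat, so not Whole30-style — no
B: has walnut, so not tree-nut-free — reject
C: has wheat flour, so not Whole30-style; has pecan, so not tree-nut-free — out
D: has cashew, so not tree-nut-free — no
E: has barley malt, so not Whole30-style — no
F: has walnut, so not tree-nut-free — out
G: rice is permitted under the Whole30-style carve-out; nothing else excluded — valid
H: only cod, chia seed, and avocado; none excluded — keep
I: has peanut, so not Whole30-style — no
J: has peanut, so not Whole30-style — reject
K: has rye, so not Whole30-style; has pistachio, so not tree-nut-free — out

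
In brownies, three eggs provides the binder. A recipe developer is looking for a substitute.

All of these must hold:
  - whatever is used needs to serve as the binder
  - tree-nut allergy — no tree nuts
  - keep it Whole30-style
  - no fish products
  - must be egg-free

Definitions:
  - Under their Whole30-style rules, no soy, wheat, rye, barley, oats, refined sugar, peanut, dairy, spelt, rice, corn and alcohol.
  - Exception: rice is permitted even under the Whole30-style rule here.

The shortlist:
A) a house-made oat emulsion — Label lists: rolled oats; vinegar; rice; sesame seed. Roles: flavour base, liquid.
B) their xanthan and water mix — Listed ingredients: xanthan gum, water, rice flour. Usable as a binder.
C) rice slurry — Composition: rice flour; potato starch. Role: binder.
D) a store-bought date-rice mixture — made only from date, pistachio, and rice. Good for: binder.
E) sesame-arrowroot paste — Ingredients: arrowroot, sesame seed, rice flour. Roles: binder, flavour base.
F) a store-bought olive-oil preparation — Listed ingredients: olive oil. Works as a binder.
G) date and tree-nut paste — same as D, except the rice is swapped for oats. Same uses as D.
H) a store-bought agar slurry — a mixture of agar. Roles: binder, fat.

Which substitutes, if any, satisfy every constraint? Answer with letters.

B, C, E, F, H

A: not usable as a binder; has rolled oats, so not Whole30-style — no
B: rice is permitted under the Whole30-style carve-out; nothing else excluded — keep
C: rice is permitted under the Whole30-style carve-out; nothing else excluded — keep
D: has pistachio, so not tree-nut-free — out
E: rice is permitted under the Whole30-style carve-out; nothing else excluded — OK
F: all constraints satisfied — keep
G: has oats, so not Whole30-style; has pistachio, so not tree-nut-free — reject
H: works as a binder, no egg, no tree nuts — keep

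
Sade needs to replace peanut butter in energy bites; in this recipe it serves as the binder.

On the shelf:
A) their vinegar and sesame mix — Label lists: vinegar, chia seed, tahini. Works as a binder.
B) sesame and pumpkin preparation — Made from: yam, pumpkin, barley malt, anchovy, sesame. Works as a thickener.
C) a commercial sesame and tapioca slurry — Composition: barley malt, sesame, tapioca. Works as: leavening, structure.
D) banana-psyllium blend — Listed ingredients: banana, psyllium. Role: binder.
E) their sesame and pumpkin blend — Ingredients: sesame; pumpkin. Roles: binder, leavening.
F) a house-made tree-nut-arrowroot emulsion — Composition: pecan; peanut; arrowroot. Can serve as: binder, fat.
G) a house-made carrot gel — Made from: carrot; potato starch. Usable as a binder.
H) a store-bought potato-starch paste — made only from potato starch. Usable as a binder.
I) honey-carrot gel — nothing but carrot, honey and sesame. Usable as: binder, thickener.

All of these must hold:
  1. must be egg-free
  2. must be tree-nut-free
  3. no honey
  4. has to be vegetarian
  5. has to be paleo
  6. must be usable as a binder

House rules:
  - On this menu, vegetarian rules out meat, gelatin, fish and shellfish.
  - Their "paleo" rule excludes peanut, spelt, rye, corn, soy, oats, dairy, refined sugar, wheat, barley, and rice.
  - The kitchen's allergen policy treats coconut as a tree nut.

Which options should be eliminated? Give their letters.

A: all constraints satisfied — valid
B: not usable as a binder; has anchovy, so not vegetarian (and 1 more) — no
C: not usable as a binder; has barley malt, so not paleo — reject
D: works as a binder, no egg, no honey — valid
E: every rule checks out — OK
F: has peanut, so not paleo; has pecan, so not tree-nut-free — out
G: works as a binder, vegetarian, paleo — valid
H: only potato starch; none excluded — keep
I: has honey, so not honey-free — no

B, C, F, I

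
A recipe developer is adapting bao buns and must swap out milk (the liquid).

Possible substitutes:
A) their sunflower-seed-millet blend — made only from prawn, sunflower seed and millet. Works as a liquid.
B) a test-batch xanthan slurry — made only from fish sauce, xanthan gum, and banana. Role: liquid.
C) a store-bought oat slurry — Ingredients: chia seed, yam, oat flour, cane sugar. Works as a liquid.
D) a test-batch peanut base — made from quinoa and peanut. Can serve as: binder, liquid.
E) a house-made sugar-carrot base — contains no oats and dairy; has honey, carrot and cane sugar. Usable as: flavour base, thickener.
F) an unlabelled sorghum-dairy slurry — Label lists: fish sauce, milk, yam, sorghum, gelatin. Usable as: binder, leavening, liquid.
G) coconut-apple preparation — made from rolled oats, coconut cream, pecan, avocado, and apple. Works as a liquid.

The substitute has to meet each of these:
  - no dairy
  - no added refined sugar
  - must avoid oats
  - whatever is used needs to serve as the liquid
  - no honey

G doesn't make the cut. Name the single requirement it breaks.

usable as a liquid: satisfied
no-added-sugar: satisfied
honey-free: satisfied
dairy-free: satisfied
oat-free: has rolled oats — fails

oat-free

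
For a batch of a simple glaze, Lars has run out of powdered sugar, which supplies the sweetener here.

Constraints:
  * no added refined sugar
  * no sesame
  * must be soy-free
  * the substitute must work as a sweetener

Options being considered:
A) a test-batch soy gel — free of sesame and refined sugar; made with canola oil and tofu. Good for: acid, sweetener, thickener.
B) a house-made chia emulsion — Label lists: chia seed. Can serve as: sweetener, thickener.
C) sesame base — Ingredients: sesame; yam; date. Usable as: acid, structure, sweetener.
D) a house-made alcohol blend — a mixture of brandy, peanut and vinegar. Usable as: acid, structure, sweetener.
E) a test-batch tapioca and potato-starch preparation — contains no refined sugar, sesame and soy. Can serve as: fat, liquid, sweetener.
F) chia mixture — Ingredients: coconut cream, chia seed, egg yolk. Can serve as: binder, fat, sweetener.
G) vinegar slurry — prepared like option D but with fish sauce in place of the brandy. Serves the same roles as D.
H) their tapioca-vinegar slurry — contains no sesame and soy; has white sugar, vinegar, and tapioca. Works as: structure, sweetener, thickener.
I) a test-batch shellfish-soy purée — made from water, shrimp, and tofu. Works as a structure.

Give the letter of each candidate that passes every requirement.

A: has tofu, so not soy-free — no
B: all constraints satisfied — valid
C: has sesame, so not sesame-free — no
D: works as a sweetener, no refined sugar, no soy — OK
E: nothing on the exclusion list — valid
F: only coconut cream, egg yolk, and chia seed; none excluded — valid
G: all constraints satisfied — keep
H: has white sugar, so not no-added-sugar — out
I: not usable as a sweetener; has tofu, so not soy-free — out

B, D, E, F, G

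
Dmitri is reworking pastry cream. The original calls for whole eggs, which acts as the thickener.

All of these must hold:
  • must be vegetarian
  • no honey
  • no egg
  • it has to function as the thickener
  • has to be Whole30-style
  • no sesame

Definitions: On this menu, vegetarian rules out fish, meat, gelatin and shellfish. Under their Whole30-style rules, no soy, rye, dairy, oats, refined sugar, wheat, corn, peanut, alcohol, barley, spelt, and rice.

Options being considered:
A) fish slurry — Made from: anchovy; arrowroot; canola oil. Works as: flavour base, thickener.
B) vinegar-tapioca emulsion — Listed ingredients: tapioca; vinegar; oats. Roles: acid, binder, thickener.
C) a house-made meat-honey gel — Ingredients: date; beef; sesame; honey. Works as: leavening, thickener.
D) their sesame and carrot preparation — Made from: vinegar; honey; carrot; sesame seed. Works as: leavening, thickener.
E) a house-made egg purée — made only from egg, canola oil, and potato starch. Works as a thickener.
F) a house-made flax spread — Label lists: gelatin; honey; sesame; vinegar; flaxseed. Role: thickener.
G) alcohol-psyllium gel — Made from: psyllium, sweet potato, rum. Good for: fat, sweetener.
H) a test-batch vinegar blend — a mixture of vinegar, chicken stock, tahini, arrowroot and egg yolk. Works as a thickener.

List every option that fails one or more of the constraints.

A: has anchovy, so not vegetarian — no
B: has oats, so not Whole30-style — out
C: has beef, so not vegetarian; has sesame, so not sesame-free (and 1 more) — no
D: has sesame seed, so not sesame-free; has honey, so not honey-free — out
E: has egg, so not egg-free — no
F: has gelatin, so not vegetarian; has sesame, so not sesame-free (and 1 more) — out
G: not usable as a thickener; has rum, so not Whole30-style — reject
H: has chicken stock, so not vegetarian; has tahini, so not sesame-free (and 1 more) — reject

A, B, C, D, E, F, G, H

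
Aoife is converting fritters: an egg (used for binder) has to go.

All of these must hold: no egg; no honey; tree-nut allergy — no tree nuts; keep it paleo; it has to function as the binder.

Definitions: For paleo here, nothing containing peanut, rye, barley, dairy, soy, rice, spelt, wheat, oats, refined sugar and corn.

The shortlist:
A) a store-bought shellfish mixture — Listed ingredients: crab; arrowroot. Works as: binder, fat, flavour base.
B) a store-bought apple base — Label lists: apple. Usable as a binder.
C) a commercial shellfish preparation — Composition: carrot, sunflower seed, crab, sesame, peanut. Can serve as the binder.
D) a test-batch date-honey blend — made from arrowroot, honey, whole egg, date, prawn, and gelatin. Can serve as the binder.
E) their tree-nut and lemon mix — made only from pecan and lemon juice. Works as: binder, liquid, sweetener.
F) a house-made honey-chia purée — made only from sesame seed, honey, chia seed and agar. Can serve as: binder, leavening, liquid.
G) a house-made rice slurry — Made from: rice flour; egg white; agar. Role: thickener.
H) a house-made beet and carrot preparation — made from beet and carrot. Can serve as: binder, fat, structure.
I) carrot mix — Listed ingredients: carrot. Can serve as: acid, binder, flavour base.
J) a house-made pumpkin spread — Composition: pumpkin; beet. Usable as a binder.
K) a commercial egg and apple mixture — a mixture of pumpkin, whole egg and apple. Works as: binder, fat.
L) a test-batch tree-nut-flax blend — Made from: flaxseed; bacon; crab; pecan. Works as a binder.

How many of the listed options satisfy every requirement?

5

A: only crab and arrowroot; none excluded — OK
B: only apple; none excluded — keep
C: has peanut, so not paleo — out
D: has whole egg, so not egg-free; has honey, so not honey-free — reject
E: has pecan, so not tree-nut-free — reject
F: has honey, so not honey-free — reject
G: not usable as a binder; has rice flour, so not paleo (and 1 more) — no
H: works as a binder, paleo, no honey — keep
I: only carrot; none excluded — keep
J: paleo, no tree nuts — OK
K: has whole egg, so not egg-free — out
L: has pecan, so not tree-nut-free — no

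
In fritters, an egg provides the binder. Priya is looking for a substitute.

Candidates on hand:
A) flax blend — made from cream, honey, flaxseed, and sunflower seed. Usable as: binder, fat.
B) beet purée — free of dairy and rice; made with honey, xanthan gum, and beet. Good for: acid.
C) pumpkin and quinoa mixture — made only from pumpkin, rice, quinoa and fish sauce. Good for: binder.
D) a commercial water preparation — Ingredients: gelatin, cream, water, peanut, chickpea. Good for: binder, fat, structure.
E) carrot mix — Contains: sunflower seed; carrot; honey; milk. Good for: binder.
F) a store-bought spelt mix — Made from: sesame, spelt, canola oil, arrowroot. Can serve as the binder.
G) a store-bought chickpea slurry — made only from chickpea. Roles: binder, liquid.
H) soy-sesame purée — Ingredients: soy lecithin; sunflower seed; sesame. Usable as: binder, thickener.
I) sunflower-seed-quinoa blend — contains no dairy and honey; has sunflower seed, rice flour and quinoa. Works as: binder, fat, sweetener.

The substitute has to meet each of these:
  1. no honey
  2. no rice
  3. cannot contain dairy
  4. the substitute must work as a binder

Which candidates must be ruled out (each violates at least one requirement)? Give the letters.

A: has cream, so not dairy-free; has honey, so not honey-free — no
B: not usable as a binder; has honey, so not honey-free — reject
C: has rice, so not rice-free — reject
D: has cream, so not dairy-free — no
E: has milk, so not dairy-free; has honey, so not honey-free — out
F: all constraints satisfied — valid
G: only chickpea; none excluded — keep
H: no honey, no rice — keep
I: has rice flour, so not rice-free — out

A, B, C, D, E, I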